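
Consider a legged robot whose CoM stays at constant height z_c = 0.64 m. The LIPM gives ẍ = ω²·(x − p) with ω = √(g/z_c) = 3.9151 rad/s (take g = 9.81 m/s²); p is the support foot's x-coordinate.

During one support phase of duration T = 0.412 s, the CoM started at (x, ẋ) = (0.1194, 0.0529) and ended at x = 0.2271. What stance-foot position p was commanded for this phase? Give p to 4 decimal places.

ωT = 3.9151·0.412 = 1.613021; cosh(ωT) = 2.608617, sinh(ωT) = 2.409332
x(T) = p + (x₀−p)·cosh(ωT) + (ẋ₀/ω)·sinh(ωT) ⇒ p·(1 − cosh) = x(T) − x₀·cosh − (ẋ₀/ω)·sinh
numerator   = 0.2271 − (0.1194)·2.608617 − (0.0529/3.9151)·2.409332 = -0.116923
denominator = 1 − 2.608617 = -1.608617
p = -0.116923 / -1.608617 = 0.0727

p = 0.0727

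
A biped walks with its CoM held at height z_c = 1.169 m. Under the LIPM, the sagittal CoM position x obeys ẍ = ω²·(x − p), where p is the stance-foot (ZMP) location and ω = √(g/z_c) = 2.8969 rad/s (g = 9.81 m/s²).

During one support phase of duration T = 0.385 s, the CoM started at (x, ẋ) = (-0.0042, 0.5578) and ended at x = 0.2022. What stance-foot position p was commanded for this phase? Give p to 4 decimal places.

p = 0.0767

ωT = 2.8969·0.385 = 1.115306; cosh(ωT) = 1.689159, sinh(ωT) = 1.361344
x(T) = p + (x₀−p)·cosh(ωT) + (ẋ₀/ω)·sinh(ωT) ⇒ p·(1 − cosh) = x(T) − x₀·cosh − (ẋ₀/ω)·sinh
numerator   = 0.2022 − (-0.0042)·1.689159 − (0.5578/2.8969)·1.361344 = -0.052833
denominator = 1 − 1.689159 = -0.689159
p = -0.052833 / -0.689159 = 0.0767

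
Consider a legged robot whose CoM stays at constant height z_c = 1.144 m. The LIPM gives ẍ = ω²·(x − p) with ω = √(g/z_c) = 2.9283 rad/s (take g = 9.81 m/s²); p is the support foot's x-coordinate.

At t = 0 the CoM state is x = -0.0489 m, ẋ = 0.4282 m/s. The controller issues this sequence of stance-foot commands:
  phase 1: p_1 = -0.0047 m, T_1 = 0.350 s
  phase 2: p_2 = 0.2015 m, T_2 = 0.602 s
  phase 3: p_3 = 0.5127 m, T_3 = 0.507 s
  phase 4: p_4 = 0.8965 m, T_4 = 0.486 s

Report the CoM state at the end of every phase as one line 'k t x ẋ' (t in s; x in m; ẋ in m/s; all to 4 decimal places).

1 0.3500 0.1033 0.5164
2 0.9520 0.4057 0.7358
3 1.4590 0.7904 1.0510
4 1.9450 1.3651 1.7003

phase 1: p=-0.0047, T=0.350, ωT=1.024905, cosh=1.572831, sinh=1.214000; start (x,ẋ)=(-0.048900, 0.428200) → end (x,ẋ)=(0.103302, 0.516357)
phase 2: p=0.2015, T=0.602, ωT=1.762837, cosh=3.000253, sinh=2.828695; start (x,ẋ)=(0.103302, 0.516357) → end (x,ẋ)=(0.405674, 0.735800)
phase 3: p=0.5127, T=0.507, ωT=1.484648, cosh=2.319997, sinh=2.093415; start (x,ẋ)=(0.405674, 0.735800) → end (x,ẋ)=(0.790418, 1.050972)
phase 4: p=0.8965, T=0.486, ωT=1.423154, cosh=2.195571, sinh=1.954618; start (x,ẋ)=(0.790418, 1.050972) → end (x,ẋ)=(1.365104, 1.700299)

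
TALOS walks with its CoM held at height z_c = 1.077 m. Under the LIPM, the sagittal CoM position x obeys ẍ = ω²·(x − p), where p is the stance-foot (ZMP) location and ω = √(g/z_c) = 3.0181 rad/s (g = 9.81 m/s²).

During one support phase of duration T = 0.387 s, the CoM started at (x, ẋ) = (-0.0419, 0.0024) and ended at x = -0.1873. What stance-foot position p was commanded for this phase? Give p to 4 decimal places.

ωT = 3.0181·0.387 = 1.168005; cosh(ωT) = 1.763279, sinh(ωT) = 1.452292
x(T) = p + (x₀−p)·cosh(ωT) + (ẋ₀/ω)·sinh(ωT) ⇒ p·(1 − cosh) = x(T) − x₀·cosh − (ẋ₀/ω)·sinh
numerator   = -0.1873 − (-0.0419)·1.763279 − (0.0024/3.0181)·1.452292 = -0.114573
denominator = 1 − 1.763279 = -0.763279
p = -0.114573 / -0.763279 = 0.1501

p = 0.1501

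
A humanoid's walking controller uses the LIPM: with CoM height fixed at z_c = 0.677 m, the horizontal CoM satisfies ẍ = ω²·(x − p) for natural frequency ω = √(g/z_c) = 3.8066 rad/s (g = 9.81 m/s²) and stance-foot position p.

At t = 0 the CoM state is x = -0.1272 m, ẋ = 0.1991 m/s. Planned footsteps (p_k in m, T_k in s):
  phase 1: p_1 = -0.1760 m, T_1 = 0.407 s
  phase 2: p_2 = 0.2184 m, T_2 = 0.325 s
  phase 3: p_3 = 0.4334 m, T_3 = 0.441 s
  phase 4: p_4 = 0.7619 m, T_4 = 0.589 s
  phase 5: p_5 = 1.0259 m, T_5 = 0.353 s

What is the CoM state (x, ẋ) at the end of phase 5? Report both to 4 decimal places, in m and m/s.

phase 1: p=-0.1760, T=0.407, ωT=1.549286, cosh=2.460254, sinh=2.247854; start (x,ẋ)=(-0.127200, 0.199100) → end (x,ẋ)=(0.061632, 0.907403)
phase 2: p=0.2184, T=0.325, ωT=1.237145, cosh=1.867987, sinh=1.577775; start (x,ẋ)=(0.061632, 0.907403) → end (x,ẋ)=(0.301663, 0.753474)
phase 3: p=0.4334, T=0.441, ωT=1.678711, cosh=2.772628, sinh=2.586014; start (x,ẋ)=(0.301663, 0.753474) → end (x,ẋ)=(0.580015, 0.792296)
phase 4: p=0.7619, T=0.589, ωT=2.242087, cosh=4.759598, sinh=4.653361; start (x,ẋ)=(0.580015, 0.792296) → end (x,ẋ)=(0.864741, 0.549201)
phase 5: p=1.0259, T=0.353, ωT=1.343730, cosh=2.047093, sinh=1.786222; start (x,ẋ)=(0.864741, 0.549201) → end (x,ẋ)=(0.953702, 0.028477)

x = 0.9537, ẋ = 0.0285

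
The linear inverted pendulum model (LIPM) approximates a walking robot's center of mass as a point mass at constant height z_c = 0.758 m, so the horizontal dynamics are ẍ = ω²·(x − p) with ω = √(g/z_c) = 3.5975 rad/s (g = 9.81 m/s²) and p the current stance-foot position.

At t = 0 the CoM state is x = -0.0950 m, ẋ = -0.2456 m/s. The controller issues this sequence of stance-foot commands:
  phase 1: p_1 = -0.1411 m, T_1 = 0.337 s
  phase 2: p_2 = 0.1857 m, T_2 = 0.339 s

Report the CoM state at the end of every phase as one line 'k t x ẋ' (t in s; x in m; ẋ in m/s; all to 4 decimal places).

1 0.3370 -0.1613 -0.1952
2 0.6760 -0.5369 -2.2885

phase 1: p=-0.1411, T=0.337, ωT=1.212358, cosh=1.829447, sinh=1.531952; start (x,ẋ)=(-0.095000, -0.245600) → end (x,ẋ)=(-0.161348, -0.195246)
phase 2: p=0.1857, T=0.339, ωT=1.219553, cosh=1.840517, sinh=1.545155; start (x,ẋ)=(-0.161348, -0.195246) → end (x,ẋ)=(-0.536908, -2.288489)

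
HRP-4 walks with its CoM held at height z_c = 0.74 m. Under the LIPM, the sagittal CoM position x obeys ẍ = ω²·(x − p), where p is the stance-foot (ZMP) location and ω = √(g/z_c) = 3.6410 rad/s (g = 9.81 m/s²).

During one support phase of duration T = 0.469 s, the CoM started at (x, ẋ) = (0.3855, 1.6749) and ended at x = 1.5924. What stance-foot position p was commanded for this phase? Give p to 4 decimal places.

ωT = 3.6410·0.469 = 1.707629; cosh(ωT) = 2.848581, sinh(ωT) = 2.667286
x(T) = p + (x₀−p)·cosh(ωT) + (ẋ₀/ω)·sinh(ωT) ⇒ p·(1 − cosh) = x(T) − x₀·cosh − (ẋ₀/ω)·sinh
numerator   = 1.5924 − (0.3855)·2.848581 − (1.6749/3.6410)·2.667286 = -0.732709
denominator = 1 − 2.848581 = -1.848581
p = -0.732709 / -1.848581 = 0.3964

p = 0.3964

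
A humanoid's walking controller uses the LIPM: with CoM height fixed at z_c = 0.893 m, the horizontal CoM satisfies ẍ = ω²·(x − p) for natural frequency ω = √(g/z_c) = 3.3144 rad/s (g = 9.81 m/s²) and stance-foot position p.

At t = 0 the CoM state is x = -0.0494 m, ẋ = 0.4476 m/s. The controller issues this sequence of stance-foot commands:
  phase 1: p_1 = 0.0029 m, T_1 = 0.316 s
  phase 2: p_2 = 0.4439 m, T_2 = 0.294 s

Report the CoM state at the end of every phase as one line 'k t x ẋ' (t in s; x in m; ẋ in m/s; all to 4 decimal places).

phase 1: p=0.0029, T=0.316, ωT=1.047350, cosh=1.600478, sinh=1.249612; start (x,ẋ)=(-0.049400, 0.447600) → end (x,ẋ)=(0.087951, 0.499762)
phase 2: p=0.4439, T=0.294, ωT=0.974434, cosh=1.513536, sinh=1.136130; start (x,ẋ)=(0.087951, 0.499762) → end (x,ẋ)=(0.076470, -0.583948)

1 0.3160 0.0880 0.4998
2 0.6100 0.0765 -0.5839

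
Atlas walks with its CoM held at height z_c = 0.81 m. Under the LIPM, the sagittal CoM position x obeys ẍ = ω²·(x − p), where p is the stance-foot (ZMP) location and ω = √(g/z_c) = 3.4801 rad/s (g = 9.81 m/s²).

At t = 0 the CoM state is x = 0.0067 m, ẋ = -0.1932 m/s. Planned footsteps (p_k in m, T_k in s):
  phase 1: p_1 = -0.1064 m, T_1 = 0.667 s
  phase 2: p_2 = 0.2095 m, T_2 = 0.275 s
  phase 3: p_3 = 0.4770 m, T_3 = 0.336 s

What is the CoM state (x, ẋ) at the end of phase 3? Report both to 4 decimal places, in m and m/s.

x = 1.1221, ẋ = 2.6583

phase 1: p=-0.1064, T=0.667, ωT=2.321227, cosh=5.143159, sinh=5.045006; start (x,ẋ)=(0.006700, -0.193200) → end (x,ẋ)=(0.195215, 0.992052)
phase 2: p=0.2095, T=0.275, ωT=0.957028, cosh=1.493989, sinh=1.109956; start (x,ẋ)=(0.195215, 0.992052) → end (x,ẋ)=(0.504567, 1.426934)
phase 3: p=0.4770, T=0.336, ωT=1.169314, cosh=1.765181, sinh=1.454601; start (x,ẋ)=(0.504567, 1.426934) → end (x,ẋ)=(1.122085, 2.658342)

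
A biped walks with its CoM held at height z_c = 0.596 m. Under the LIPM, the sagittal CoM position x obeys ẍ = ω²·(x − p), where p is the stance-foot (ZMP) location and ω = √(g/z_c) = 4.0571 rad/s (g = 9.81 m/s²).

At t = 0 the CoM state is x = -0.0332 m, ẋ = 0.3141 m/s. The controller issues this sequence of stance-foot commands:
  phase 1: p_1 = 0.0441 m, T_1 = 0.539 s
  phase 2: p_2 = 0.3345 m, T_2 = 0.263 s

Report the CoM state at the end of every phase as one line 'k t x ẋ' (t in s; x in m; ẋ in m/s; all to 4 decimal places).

1 0.5390 0.0359 0.0374
2 0.8020 -0.1389 -1.4912

phase 1: p=0.0441, T=0.539, ωT=2.186777, cosh=4.509369, sinh=4.397091; start (x,ẋ)=(-0.033200, 0.314100) → end (x,ẋ)=(0.035948, 0.037404)
phase 2: p=0.3345, T=0.263, ωT=1.067017, cosh=1.625365, sinh=1.281332; start (x,ẋ)=(0.035948, 0.037404) → end (x,ẋ)=(-0.138943, -1.491225)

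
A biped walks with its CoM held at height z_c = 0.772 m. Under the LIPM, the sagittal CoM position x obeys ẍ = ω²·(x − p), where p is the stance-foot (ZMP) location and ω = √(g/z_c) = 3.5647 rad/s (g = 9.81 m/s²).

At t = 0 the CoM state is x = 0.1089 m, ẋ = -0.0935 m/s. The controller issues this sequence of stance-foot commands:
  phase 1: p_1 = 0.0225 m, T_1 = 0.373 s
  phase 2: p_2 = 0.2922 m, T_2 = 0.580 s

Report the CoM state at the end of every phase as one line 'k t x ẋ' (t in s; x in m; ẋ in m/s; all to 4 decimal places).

phase 1: p=0.0225, T=0.373, ωT=1.329633, cosh=2.022115, sinh=1.757541; start (x,ẋ)=(0.108900, -0.093500) → end (x,ẋ)=(0.151111, 0.352237)
phase 2: p=0.2922, T=0.580, ωT=2.067526, cosh=4.015870, sinh=3.889371; start (x,ẋ)=(0.151111, 0.352237) → end (x,ẋ)=(0.109926, -0.541574)

1 0.3730 0.1511 0.3522
2 0.9530 0.1099 -0.5416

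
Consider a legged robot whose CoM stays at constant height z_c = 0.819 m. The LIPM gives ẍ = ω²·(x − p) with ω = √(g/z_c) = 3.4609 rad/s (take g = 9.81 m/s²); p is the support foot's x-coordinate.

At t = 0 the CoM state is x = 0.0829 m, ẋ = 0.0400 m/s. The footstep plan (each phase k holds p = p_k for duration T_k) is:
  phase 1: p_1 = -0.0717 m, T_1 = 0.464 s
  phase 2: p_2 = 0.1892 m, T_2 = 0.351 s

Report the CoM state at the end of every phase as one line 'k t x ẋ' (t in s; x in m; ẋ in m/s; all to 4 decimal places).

1 0.4640 0.3566 1.3828
2 0.8150 1.1099 3.4248

phase 1: p=-0.0717, T=0.464, ωT=1.605858, cosh=2.591424, sinh=2.390707; start (x,ẋ)=(0.082900, 0.040000) → end (x,ẋ)=(0.356565, 1.382817)
phase 2: p=0.1892, T=0.351, ωT=1.214776, cosh=1.833158, sinh=1.536381; start (x,ẋ)=(0.356565, 1.382817) → end (x,ẋ)=(1.109874, 3.424846)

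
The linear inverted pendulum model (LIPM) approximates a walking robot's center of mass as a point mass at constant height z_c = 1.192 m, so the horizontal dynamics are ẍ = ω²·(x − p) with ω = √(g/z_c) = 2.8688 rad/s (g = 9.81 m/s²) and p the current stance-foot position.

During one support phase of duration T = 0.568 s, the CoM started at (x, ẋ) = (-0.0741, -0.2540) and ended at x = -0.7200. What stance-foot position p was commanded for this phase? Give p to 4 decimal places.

p = 0.1860

ωT = 2.8688·0.568 = 1.629478; cosh(ωT) = 2.648623, sinh(ωT) = 2.452591
x(T) = p + (x₀−p)·cosh(ωT) + (ẋ₀/ω)·sinh(ωT) ⇒ p·(1 − cosh) = x(T) − x₀·cosh − (ẋ₀/ω)·sinh
numerator   = -0.7200 − (-0.0741)·2.648623 − (-0.2540/2.8688)·2.452591 = -0.306588
denominator = 1 − 2.648623 = -1.648623
p = -0.306588 / -1.648623 = 0.1860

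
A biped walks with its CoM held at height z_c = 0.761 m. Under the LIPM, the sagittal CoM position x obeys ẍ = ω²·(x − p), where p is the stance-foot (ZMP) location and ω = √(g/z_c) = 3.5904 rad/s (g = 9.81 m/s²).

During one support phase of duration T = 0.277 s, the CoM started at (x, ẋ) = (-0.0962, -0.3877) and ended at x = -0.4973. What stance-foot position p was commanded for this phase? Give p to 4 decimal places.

p = 0.4164

ωT = 3.5904·0.277 = 0.994541; cosh(ωT) = 1.536688, sinh(ωT) = 1.166795
x(T) = p + (x₀−p)·cosh(ωT) + (ẋ₀/ω)·sinh(ωT) ⇒ p·(1 − cosh) = x(T) − x₀·cosh − (ẋ₀/ω)·sinh
numerator   = -0.4973 − (-0.0962)·1.536688 − (-0.3877/3.5904)·1.166795 = -0.223477
denominator = 1 − 1.536688 = -0.536688
p = -0.223477 / -0.536688 = 0.4164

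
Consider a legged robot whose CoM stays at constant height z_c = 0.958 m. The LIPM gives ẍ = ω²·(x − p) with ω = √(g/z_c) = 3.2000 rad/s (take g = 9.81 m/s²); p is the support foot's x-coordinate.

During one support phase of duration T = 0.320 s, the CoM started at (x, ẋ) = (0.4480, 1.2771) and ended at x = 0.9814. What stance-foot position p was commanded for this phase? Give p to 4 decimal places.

ωT = 3.2000·0.320 = 1.024000; cosh(ωT) = 1.571733, sinh(ωT) = 1.212577
x(T) = p + (x₀−p)·cosh(ωT) + (ẋ₀/ω)·sinh(ωT) ⇒ p·(1 − cosh) = x(T) − x₀·cosh − (ẋ₀/ω)·sinh
numerator   = 0.9814 − (0.4480)·1.571733 − (1.2771/3.2000)·1.212577 = -0.206668
denominator = 1 − 1.571733 = -0.571733
p = -0.206668 / -0.571733 = 0.3615

p = 0.3615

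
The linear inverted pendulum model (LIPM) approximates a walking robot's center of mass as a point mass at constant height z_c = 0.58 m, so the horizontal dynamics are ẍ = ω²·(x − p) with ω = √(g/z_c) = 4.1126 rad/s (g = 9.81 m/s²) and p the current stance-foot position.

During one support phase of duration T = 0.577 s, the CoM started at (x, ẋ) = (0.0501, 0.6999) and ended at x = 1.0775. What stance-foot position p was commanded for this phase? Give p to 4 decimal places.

ωT = 4.1126·0.577 = 2.372970; cosh(ωT) = 5.411208, sinh(ωT) = 5.318005
x(T) = p + (x₀−p)·cosh(ωT) + (ẋ₀/ω)·sinh(ωT) ⇒ p·(1 − cosh) = x(T) − x₀·cosh − (ẋ₀/ω)·sinh
numerator   = 1.0775 − (0.0501)·5.411208 − (0.6999/4.1126)·5.318005 = -0.098643
denominator = 1 − 5.411208 = -4.411208
p = -0.098643 / -4.411208 = 0.0224

p = 0.0224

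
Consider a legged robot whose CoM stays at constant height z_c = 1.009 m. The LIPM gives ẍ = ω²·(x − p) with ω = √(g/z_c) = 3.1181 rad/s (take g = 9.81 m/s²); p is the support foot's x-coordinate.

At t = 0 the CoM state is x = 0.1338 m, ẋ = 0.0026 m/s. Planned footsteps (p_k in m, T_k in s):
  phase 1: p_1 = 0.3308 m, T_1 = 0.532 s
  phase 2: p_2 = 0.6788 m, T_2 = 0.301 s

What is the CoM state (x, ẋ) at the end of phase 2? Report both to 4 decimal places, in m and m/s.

x = -1.1585, ẋ = -5.2586

phase 1: p=0.3308, T=0.532, ωT=1.658829, cosh=2.721759, sinh=2.531398; start (x,ẋ)=(0.133800, 0.002600) → end (x,ẋ)=(-0.203276, -1.547874)
phase 2: p=0.6788, T=0.301, ωT=0.938548, cosh=1.473731, sinh=1.082536; start (x,ẋ)=(-0.203276, -1.547874) → end (x,ẋ)=(-1.158531, -5.258558)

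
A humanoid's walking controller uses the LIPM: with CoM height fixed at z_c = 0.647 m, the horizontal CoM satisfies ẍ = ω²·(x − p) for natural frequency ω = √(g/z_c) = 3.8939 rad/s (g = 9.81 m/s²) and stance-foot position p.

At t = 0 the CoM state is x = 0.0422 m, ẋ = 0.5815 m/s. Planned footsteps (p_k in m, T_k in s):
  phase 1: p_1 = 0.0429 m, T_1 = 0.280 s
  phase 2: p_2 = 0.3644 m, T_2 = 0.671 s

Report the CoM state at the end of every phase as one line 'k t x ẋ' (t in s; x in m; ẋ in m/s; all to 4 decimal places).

1 0.2800 0.2388 0.9592
2 0.9510 1.1739 3.2582

phase 1: p=0.0429, T=0.280, ωT=1.090292, cosh=1.655631, sinh=1.319512; start (x,ẋ)=(0.042200, 0.581500) → end (x,ẋ)=(0.238792, 0.959153)
phase 2: p=0.3644, T=0.671, ωT=2.612807, cosh=6.855302, sinh=6.781974; start (x,ẋ)=(0.238792, 0.959153) → end (x,ẋ)=(1.173867, 3.258181)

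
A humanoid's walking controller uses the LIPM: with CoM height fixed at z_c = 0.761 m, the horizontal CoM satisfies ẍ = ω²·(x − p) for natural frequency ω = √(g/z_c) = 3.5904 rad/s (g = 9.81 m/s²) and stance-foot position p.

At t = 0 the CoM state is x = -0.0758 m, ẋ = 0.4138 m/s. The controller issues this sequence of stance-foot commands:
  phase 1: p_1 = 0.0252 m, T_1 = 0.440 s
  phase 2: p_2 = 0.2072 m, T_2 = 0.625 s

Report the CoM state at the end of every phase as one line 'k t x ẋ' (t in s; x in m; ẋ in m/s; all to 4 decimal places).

phase 1: p=0.0252, T=0.440, ωT=1.579776, cosh=2.529945, sinh=2.323924; start (x,ẋ)=(-0.075800, 0.413800) → end (x,ẋ)=(0.037512, 0.204166)
phase 2: p=0.2072, T=0.625, ωT=2.244000, cosh=4.768507, sinh=4.662473; start (x,ẋ)=(0.037512, 0.204166) → end (x,ẋ)=(-0.336830, -1.867037)

1 0.4400 0.0375 0.2042
2 1.0650 -0.3368 -1.8670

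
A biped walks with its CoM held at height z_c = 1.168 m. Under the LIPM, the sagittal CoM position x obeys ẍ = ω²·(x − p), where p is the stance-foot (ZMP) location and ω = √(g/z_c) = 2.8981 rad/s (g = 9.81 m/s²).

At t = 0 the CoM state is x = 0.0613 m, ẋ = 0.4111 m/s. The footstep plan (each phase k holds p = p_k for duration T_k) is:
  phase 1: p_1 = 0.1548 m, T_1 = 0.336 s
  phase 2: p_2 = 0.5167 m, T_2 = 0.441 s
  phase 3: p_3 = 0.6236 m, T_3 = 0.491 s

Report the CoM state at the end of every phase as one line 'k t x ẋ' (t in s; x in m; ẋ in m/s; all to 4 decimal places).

1 0.3360 0.1744 0.3143
2 0.7770 0.0342 -1.0345
3 1.2680 -1.3680 -5.6094

phase 1: p=0.1548, T=0.336, ωT=0.973762, cosh=1.512773, sinh=1.135113; start (x,ẋ)=(0.061300, 0.411100) → end (x,ẋ)=(0.174373, 0.314317)
phase 2: p=0.5167, T=0.441, ωT=1.278062, cosh=1.934127, sinh=1.655550; start (x,ẋ)=(0.174373, 0.314317) → end (x,ẋ)=(0.034151, -1.034538)
phase 3: p=0.6236, T=0.491, ωT=1.422967, cosh=2.195206, sinh=1.954208; start (x,ẋ)=(0.034151, -1.034538) → end (x,ẋ)=(-1.367957, -5.609361)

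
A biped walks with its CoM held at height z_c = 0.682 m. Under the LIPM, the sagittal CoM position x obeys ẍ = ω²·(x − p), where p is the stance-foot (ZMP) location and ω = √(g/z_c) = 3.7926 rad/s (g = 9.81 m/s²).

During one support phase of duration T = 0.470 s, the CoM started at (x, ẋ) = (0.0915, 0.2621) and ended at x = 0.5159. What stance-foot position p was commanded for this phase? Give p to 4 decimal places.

ωT = 3.7926·0.470 = 1.782522; cosh(ωT) = 3.056522, sinh(ωT) = 2.888309
x(T) = p + (x₀−p)·cosh(ωT) + (ẋ₀/ω)·sinh(ωT) ⇒ p·(1 − cosh) = x(T) − x₀·cosh − (ẋ₀/ω)·sinh
numerator   = 0.5159 − (0.0915)·3.056522 − (0.2621/3.7926)·2.888309 = 0.036622
denominator = 1 − 3.056522 = -2.056522
p = 0.036622 / -2.056522 = -0.0178

p = -0.0178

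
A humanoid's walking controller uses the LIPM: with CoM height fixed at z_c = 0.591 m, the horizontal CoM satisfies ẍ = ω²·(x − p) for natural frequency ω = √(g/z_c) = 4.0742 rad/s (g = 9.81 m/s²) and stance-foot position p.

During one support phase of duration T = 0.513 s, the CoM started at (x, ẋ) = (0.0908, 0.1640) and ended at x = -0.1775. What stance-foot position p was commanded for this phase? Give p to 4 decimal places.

p = 0.2288

ωT = 4.0742·0.513 = 2.090065; cosh(ωT) = 4.104558, sinh(ωT) = 3.980879
x(T) = p + (x₀−p)·cosh(ωT) + (ẋ₀/ω)·sinh(ωT) ⇒ p·(1 − cosh) = x(T) − x₀·cosh − (ẋ₀/ω)·sinh
numerator   = -0.1775 − (0.0908)·4.104558 − (0.1640/4.0742)·3.980879 = -0.710437
denominator = 1 − 4.104558 = -3.104558
p = -0.710437 / -3.104558 = 0.2288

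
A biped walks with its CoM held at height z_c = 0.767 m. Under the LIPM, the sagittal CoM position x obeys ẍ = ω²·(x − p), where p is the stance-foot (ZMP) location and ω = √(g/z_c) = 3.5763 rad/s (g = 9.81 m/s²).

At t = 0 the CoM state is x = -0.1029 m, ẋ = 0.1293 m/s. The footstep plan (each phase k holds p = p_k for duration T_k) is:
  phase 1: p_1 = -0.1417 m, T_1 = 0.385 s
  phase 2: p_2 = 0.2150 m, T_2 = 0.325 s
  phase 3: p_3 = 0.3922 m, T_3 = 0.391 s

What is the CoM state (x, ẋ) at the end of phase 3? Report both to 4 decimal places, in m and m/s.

phase 1: p=-0.1417, T=0.385, ωT=1.376875, cosh=2.107434, sinh=1.855068; start (x,ẋ)=(-0.102900, 0.129300) → end (x,ẋ)=(0.007138, 0.529901)
phase 2: p=0.2150, T=0.325, ωT=1.162297, cosh=1.755019, sinh=1.442252; start (x,ẋ)=(0.007138, 0.529901) → end (x,ẋ)=(0.063897, -0.142151)
phase 3: p=0.3922, T=0.391, ωT=1.398333, cosh=2.147728, sinh=1.900719; start (x,ẋ)=(0.063897, -0.142151) → end (x,ẋ)=(-0.388456, -2.536957)

x = -0.3885, ẋ = -2.5370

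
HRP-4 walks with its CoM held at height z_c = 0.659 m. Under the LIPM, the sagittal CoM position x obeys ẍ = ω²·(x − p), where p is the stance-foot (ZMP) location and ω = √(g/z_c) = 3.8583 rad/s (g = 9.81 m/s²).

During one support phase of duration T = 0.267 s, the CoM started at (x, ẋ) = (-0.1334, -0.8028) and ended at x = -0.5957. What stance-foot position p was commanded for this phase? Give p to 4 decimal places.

p = 0.2257

ωT = 3.8583·0.267 = 1.030166; cosh(ωT) = 1.579239, sinh(ωT) = 1.222292
x(T) = p + (x₀−p)·cosh(ωT) + (ẋ₀/ω)·sinh(ωT) ⇒ p·(1 − cosh) = x(T) − x₀·cosh − (ẋ₀/ω)·sinh
numerator   = -0.5957 − (-0.1334)·1.579239 − (-0.8028/3.8583)·1.222292 = -0.130706
denominator = 1 − 1.579239 = -0.579239
p = -0.130706 / -0.579239 = 0.2257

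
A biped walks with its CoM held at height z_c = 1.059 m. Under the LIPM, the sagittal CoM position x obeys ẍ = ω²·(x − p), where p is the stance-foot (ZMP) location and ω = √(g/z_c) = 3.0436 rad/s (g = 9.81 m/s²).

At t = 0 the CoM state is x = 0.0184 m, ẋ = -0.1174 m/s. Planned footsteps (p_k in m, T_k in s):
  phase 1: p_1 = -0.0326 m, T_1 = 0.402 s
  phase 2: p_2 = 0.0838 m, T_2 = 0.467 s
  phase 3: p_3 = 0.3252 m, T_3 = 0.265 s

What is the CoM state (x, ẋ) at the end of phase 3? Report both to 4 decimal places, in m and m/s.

x = -0.3480, ẋ = -1.6915

phase 1: p=-0.0326, T=0.402, ωT=1.223527, cosh=1.846673, sinh=1.552483; start (x,ẋ)=(0.018400, -0.117400) → end (x,ẋ)=(0.001697, 0.024183)
phase 2: p=0.0838, T=0.467, ωT=1.421361, cosh=2.192070, sinh=1.950685; start (x,ẋ)=(0.001697, 0.024183) → end (x,ẋ)=(-0.080677, -0.434445)
phase 3: p=0.3252, T=0.265, ωT=0.806554, cosh=1.343284, sinh=0.896891; start (x,ẋ)=(-0.080677, -0.434445) → end (x,ẋ)=(-0.348031, -1.691537)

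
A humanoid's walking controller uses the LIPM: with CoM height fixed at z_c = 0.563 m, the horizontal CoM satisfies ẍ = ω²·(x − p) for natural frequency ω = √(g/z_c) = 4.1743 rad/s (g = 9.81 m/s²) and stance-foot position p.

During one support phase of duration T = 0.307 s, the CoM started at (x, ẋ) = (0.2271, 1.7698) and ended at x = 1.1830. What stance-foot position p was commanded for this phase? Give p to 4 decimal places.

p = -0.0401

ωT = 4.1743·0.307 = 1.281510; cosh(ωT) = 1.939846, sinh(ωT) = 1.662229
x(T) = p + (x₀−p)·cosh(ωT) + (ẋ₀/ω)·sinh(ωT) ⇒ p·(1 − cosh) = x(T) − x₀·cosh − (ẋ₀/ω)·sinh
numerator   = 1.1830 − (0.2271)·1.939846 − (1.7698/4.1743)·1.662229 = 0.037717
denominator = 1 − 1.939846 = -0.939846
p = 0.037717 / -0.939846 = -0.0401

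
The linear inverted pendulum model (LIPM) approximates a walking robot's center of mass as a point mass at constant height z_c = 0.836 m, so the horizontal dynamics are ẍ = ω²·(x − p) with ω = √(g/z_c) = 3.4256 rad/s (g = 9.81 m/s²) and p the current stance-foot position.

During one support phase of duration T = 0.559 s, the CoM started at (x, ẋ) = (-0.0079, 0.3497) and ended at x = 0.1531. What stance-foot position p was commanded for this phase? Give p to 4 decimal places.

ωT = 3.4256·0.559 = 1.914910; cosh(ωT) = 3.466843, sinh(ωT) = 3.319488
x(T) = p + (x₀−p)·cosh(ωT) + (ẋ₀/ω)·sinh(ωT) ⇒ p·(1 − cosh) = x(T) − x₀·cosh − (ẋ₀/ω)·sinh
numerator   = 0.1531 − (-0.0079)·3.466843 − (0.3497/3.4256)·3.319488 = -0.158380
denominator = 1 − 3.466843 = -2.466843
p = -0.158380 / -2.466843 = 0.0642

p = 0.0642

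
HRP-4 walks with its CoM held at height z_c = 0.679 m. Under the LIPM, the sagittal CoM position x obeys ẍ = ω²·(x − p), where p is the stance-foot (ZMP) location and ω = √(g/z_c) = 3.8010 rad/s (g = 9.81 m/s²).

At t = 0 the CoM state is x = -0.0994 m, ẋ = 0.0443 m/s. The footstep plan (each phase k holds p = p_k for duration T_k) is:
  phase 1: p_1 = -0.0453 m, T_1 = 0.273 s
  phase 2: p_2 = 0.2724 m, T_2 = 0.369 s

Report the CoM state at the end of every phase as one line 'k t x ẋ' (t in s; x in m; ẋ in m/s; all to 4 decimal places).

phase 1: p=-0.0453, T=0.273, ωT=1.037673, cosh=1.588460, sinh=1.234181; start (x,ẋ)=(-0.099400, 0.044300) → end (x,ẋ)=(-0.116851, -0.183421)
phase 2: p=0.2724, T=0.369, ωT=1.402569, cosh=2.155798, sinh=1.909833; start (x,ẋ)=(-0.116851, -0.183421) → end (x,ẋ)=(-0.658908, -3.221103)

1 0.2730 -0.1169 -0.1834
2 0.6420 -0.6589 -3.2211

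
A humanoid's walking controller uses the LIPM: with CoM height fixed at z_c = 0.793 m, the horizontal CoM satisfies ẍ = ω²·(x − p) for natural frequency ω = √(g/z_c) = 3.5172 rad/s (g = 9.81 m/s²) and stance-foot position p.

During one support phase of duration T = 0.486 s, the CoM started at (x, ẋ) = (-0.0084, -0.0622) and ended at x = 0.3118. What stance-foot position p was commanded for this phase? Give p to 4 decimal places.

ωT = 3.5172·0.486 = 1.709359; cosh(ωT) = 2.853201, sinh(ωT) = 2.672219
x(T) = p + (x₀−p)·cosh(ωT) + (ẋ₀/ω)·sinh(ωT) ⇒ p·(1 − cosh) = x(T) − x₀·cosh − (ẋ₀/ω)·sinh
numerator   = 0.3118 − (-0.0084)·2.853201 − (-0.0622/3.5172)·2.672219 = 0.383024
denominator = 1 − 2.853201 = -1.853201
p = 0.383024 / -1.853201 = -0.2067

p = -0.2067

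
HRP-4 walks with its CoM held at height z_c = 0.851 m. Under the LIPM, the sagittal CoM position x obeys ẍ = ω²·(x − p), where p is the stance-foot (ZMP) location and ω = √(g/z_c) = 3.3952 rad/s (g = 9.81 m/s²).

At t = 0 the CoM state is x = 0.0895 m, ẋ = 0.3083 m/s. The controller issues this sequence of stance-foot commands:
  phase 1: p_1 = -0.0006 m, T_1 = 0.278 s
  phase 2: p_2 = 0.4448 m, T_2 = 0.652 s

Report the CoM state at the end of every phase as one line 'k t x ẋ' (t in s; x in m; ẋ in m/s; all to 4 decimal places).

phase 1: p=-0.0006, T=0.278, ωT=0.943866, cosh=1.479509, sinh=1.090388; start (x,ẋ)=(0.089500, 0.308300) → end (x,ẋ)=(0.231716, 0.789690)
phase 2: p=0.4448, T=0.652, ωT=2.213670, cosh=4.629267, sinh=4.519969; start (x,ẋ)=(0.231716, 0.789690) → end (x,ẋ)=(0.509678, 0.385659)

1 0.2780 0.2317 0.7897
2 0.9300 0.5097 0.3857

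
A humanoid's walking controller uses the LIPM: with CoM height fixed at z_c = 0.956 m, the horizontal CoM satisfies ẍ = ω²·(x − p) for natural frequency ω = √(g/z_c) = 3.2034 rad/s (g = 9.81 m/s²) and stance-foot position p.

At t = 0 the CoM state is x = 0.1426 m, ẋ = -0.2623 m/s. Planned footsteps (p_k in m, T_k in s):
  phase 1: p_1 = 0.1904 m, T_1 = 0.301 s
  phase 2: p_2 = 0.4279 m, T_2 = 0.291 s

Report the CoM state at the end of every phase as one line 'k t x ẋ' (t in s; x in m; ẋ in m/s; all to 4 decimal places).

1 0.3010 0.0268 -0.5656
2 0.5920 -0.3499 -2.2084

phase 1: p=0.1904, T=0.301, ωT=0.964223, cosh=1.502015, sinh=1.120735; start (x,ẋ)=(0.142600, -0.262300) → end (x,ẋ)=(0.026836, -0.565588)
phase 2: p=0.4279, T=0.291, ωT=0.932189, cosh=1.466878, sinh=1.073187; start (x,ẋ)=(0.026836, -0.565588) → end (x,ẋ)=(-0.349892, -2.208445)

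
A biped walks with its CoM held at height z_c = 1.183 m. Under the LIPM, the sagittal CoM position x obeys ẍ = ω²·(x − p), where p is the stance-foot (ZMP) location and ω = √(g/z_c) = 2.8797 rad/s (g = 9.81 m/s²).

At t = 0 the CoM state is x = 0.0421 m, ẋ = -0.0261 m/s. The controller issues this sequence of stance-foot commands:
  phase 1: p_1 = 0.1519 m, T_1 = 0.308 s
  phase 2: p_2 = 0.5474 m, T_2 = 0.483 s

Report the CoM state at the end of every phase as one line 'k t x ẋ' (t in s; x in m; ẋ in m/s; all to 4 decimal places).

1 0.3080 -0.0131 -0.3557
2 0.7910 -0.8814 -3.8014

phase 1: p=0.1519, T=0.308, ωT=0.886948, cosh=1.419810, sinh=1.007898; start (x,ẋ)=(0.042100, -0.026100) → end (x,ẋ)=(-0.013130, -0.355745)
phase 2: p=0.5474, T=0.483, ωT=1.390895, cosh=2.133649, sinh=1.884796; start (x,ẋ)=(-0.013130, -0.355745) → end (x,ẋ)=(-0.881414, -3.801396)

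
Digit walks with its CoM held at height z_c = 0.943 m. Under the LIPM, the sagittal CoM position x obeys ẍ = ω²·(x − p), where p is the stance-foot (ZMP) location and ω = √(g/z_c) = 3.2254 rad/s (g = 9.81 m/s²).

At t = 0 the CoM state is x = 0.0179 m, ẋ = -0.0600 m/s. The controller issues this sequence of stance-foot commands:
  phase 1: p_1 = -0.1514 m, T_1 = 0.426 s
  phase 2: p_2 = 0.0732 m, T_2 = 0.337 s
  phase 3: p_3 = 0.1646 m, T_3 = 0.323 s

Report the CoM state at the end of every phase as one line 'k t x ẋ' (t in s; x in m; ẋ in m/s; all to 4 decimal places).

1 0.4260 0.1701 0.8836
2 0.7630 0.5932 1.8697
3 1.0860 1.5668 4.6945

phase 1: p=-0.1514, T=0.426, ωT=1.374020, cosh=2.102146, sinh=1.849058; start (x,ẋ)=(0.017900, -0.060000) → end (x,ẋ)=(0.170096, 0.883568)
phase 2: p=0.0732, T=0.337, ωT=1.086960, cosh=1.651243, sinh=1.314003; start (x,ẋ)=(0.170096, 0.883568) → end (x,ẋ)=(0.593158, 1.869651)
phase 3: p=0.1646, T=0.323, ωT=1.041804, cosh=1.593572, sinh=1.240754; start (x,ẋ)=(0.593158, 1.869651) → end (x,ẋ)=(1.566760, 4.694484)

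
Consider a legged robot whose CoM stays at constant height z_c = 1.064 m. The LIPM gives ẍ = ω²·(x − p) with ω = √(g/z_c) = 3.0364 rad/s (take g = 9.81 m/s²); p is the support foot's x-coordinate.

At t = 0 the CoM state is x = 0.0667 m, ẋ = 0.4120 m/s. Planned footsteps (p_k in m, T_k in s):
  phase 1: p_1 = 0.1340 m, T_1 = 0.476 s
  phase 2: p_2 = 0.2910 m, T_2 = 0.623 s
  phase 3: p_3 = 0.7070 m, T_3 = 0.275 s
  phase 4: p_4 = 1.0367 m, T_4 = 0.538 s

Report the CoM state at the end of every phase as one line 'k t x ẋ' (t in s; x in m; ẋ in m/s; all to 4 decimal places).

1 0.4760 0.2552 0.5132
2 1.0990 0.7171 1.3876
3 1.3740 1.1483 1.9287
4 1.9120 2.8982 5.9627

phase 1: p=0.1340, T=0.476, ωT=1.445326, cosh=2.239453, sinh=2.003784; start (x,ẋ)=(0.066700, 0.412000) → end (x,ẋ)=(0.255172, 0.513182)
phase 2: p=0.2910, T=0.623, ωT=1.891677, cosh=3.390649, sinh=3.239831; start (x,ẋ)=(0.255172, 0.513182) → end (x,ẋ)=(0.717084, 1.387567)
phase 3: p=0.7070, T=0.275, ωT=0.835010, cosh=1.369354, sinh=0.935483; start (x,ẋ)=(0.717084, 1.387567) → end (x,ẋ)=(1.148304, 1.928715)
phase 4: p=1.0367, T=0.538, ωT=1.633583, cosh=2.658712, sinh=2.463483; start (x,ẋ)=(1.148304, 1.928715) → end (x,ẋ)=(2.898223, 5.962711)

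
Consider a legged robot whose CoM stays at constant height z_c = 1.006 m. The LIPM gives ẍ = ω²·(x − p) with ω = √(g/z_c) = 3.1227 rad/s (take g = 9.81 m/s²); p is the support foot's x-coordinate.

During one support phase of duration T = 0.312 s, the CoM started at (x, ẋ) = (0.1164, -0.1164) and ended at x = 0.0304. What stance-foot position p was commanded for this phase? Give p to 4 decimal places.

ωT = 3.1227·0.312 = 0.974282; cosh(ωT) = 1.513364, sinh(ωT) = 1.135901
x(T) = p + (x₀−p)·cosh(ωT) + (ẋ₀/ω)·sinh(ωT) ⇒ p·(1 − cosh) = x(T) − x₀·cosh − (ẋ₀/ω)·sinh
numerator   = 0.0304 − (0.1164)·1.513364 − (-0.1164/3.1227)·1.135901 = -0.103414
denominator = 1 − 1.513364 = -0.513364
p = -0.103414 / -0.513364 = 0.2014

p = 0.2014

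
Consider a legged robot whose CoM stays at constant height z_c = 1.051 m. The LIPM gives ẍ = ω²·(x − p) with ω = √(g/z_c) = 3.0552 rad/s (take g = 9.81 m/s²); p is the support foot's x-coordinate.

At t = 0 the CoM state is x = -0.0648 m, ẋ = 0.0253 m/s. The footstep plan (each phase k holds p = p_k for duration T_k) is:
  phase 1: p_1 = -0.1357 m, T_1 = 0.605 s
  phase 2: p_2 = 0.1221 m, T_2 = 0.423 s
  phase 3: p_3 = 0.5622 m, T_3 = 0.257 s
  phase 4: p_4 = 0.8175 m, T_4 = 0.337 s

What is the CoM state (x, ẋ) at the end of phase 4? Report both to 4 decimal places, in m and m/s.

x = 1.7604, ẋ = 3.4123

phase 1: p=-0.1357, T=0.605, ωT=1.848396, cosh=3.253558, sinh=3.096068; start (x,ẋ)=(-0.064800, 0.025300) → end (x,ẋ)=(0.120616, 0.752966)
phase 2: p=0.1221, T=0.423, ωT=1.292350, cosh=1.957978, sinh=1.683354; start (x,ẋ)=(0.120616, 0.752966) → end (x,ẋ)=(0.534063, 1.466657)
phase 3: p=0.5622, T=0.257, ωT=0.785186, cosh=1.324425, sinh=0.868390; start (x,ẋ)=(0.534063, 1.466657) → end (x,ẋ)=(0.941808, 1.867827)
phase 4: p=0.8175, T=0.337, ωT=1.029602, cosh=1.578551, sinh=1.221402; start (x,ẋ)=(0.941808, 1.867827) → end (x,ẋ)=(1.760442, 3.412328)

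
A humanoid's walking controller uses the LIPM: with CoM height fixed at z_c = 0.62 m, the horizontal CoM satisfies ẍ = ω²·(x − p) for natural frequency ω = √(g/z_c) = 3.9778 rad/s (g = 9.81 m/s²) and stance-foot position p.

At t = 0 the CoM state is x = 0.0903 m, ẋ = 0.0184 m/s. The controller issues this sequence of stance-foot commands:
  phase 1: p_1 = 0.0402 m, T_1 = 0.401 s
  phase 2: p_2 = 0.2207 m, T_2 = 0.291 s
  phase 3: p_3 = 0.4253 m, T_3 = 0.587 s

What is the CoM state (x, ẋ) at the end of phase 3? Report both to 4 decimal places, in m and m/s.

phase 1: p=0.0402, T=0.401, ωT=1.595098, cosh=2.565850, sinh=2.362961; start (x,ẋ)=(0.090300, 0.018400) → end (x,ẋ)=(0.179679, 0.518121)
phase 2: p=0.2207, T=0.291, ωT=1.157540, cosh=1.748177, sinh=1.433918; start (x,ẋ)=(0.179679, 0.518121) → end (x,ẋ)=(0.335761, 0.671792)
phase 3: p=0.4253, T=0.587, ωT=2.334969, cosh=5.212975, sinh=5.116161; start (x,ẋ)=(0.335761, 0.671792) → end (x,ẋ)=(0.822580, 1.679820)

x = 0.8226, ẋ = 1.6798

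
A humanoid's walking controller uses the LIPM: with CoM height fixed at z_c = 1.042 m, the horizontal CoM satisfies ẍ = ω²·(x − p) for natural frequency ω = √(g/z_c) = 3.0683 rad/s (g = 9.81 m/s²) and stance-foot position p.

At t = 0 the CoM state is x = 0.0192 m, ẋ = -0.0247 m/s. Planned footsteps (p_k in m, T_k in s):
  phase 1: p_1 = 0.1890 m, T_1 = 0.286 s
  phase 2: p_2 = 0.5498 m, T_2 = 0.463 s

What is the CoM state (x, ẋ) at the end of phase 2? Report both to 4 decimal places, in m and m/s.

phase 1: p=0.1890, T=0.286, ωT=0.877534, cosh=1.410384, sinh=0.994577; start (x,ẋ)=(0.019200, -0.024700) → end (x,ẋ)=(-0.058490, -0.553009)
phase 2: p=0.5498, T=0.463, ωT=1.420623, cosh=2.190631, sinh=1.949067; start (x,ẋ)=(-0.058490, -0.553009) → end (x,ẋ)=(-1.134024, -4.849206)

x = -1.1340, ẋ = -4.8492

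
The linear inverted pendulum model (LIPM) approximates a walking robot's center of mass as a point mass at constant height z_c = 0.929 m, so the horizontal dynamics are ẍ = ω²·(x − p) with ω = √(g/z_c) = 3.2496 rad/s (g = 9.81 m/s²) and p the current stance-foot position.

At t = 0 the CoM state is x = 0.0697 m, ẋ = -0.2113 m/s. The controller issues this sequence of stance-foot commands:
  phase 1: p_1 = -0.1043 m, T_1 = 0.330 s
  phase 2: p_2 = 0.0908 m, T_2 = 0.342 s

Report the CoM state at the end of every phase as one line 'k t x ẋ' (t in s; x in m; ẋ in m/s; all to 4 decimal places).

1 0.3300 0.0958 0.3845
2 0.6720 0.2596 0.6696

phase 1: p=-0.1043, T=0.330, ωT=1.072368, cosh=1.632244, sinh=1.290047; start (x,ẋ)=(0.069700, -0.211300) → end (x,ẋ)=(0.095827, 0.384539)
phase 2: p=0.0908, T=0.342, ωT=1.111363, cosh=1.683804, sinh=1.354694; start (x,ẋ)=(0.095827, 0.384539) → end (x,ẋ)=(0.259571, 0.669619)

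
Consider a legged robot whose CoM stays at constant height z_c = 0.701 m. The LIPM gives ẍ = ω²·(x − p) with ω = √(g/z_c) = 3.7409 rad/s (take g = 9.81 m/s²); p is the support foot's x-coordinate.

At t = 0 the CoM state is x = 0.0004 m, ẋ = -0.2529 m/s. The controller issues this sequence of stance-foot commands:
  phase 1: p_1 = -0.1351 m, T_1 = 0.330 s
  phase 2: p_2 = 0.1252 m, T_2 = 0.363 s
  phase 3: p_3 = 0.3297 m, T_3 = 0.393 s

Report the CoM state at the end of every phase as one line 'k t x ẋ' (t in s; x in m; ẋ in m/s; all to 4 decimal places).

1 0.3300 0.0111 0.3259
2 0.6930 0.0469 -0.0993
3 1.0860 -0.3726 -2.4068

phase 1: p=-0.1351, T=0.330, ωT=1.234497, cosh=1.863815, sinh=1.572834; start (x,ẋ)=(0.000400, -0.252900) → end (x,ẋ)=(0.011117, 0.325898)
phase 2: p=0.1252, T=0.363, ωT=1.357947, cosh=2.072695, sinh=1.815507; start (x,ẋ)=(0.011117, 0.325898) → end (x,ẋ)=(0.046903, -0.099322)
phase 3: p=0.3297, T=0.393, ωT=1.470174, cosh=2.289938, sinh=2.060053; start (x,ẋ)=(0.046903, -0.099322) → end (x,ẋ)=(-0.372582, -2.406800)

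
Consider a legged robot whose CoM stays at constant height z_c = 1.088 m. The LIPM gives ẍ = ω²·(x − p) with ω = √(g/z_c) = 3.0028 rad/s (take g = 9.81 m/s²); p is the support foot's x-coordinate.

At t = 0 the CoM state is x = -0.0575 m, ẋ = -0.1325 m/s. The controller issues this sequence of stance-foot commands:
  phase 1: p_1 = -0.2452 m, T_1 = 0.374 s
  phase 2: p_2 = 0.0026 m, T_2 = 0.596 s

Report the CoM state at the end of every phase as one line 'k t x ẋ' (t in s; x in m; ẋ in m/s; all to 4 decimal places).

phase 1: p=-0.2452, T=0.374, ωT=1.123047, cosh=1.699747, sinh=1.374460; start (x,ẋ)=(-0.057500, -0.132500) → end (x,ẋ)=(0.013194, 0.549464)
phase 2: p=0.0026, T=0.596, ωT=1.789669, cosh=3.077242, sinh=2.910227; start (x,ẋ)=(0.013194, 0.549464) → end (x,ẋ)=(0.567725, 1.783413)

1 0.3740 0.0132 0.5495
2 0.9700 0.5677 1.7834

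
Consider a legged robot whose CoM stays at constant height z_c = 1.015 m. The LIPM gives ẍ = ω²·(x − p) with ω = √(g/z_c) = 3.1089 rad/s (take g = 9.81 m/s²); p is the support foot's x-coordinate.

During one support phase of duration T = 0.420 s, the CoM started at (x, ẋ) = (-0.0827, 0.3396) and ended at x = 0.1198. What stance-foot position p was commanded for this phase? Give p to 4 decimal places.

ωT = 3.1089·0.420 = 1.305738; cosh(ωT) = 1.980692, sinh(ωT) = 1.709720
x(T) = p + (x₀−p)·cosh(ωT) + (ẋ₀/ω)·sinh(ωT) ⇒ p·(1 − cosh) = x(T) − x₀·cosh − (ẋ₀/ω)·sinh
numerator   = 0.1198 − (-0.0827)·1.980692 − (0.3396/3.1089)·1.709720 = 0.096842
denominator = 1 − 1.980692 = -0.980692
p = 0.096842 / -0.980692 = -0.0987

p = -0.0987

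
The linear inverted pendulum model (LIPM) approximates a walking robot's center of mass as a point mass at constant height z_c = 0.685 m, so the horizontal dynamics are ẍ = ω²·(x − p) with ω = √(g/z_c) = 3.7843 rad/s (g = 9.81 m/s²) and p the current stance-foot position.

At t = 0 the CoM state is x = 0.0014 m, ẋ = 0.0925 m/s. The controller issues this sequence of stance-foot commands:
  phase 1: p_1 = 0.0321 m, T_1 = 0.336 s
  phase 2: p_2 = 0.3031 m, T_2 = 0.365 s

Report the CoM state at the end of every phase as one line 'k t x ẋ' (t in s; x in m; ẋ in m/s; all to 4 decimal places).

phase 1: p=0.0321, T=0.336, ωT=1.271525, cosh=1.923345, sinh=1.642941; start (x,ẋ)=(0.001400, 0.092500) → end (x,ẋ)=(0.013212, -0.012964)
phase 2: p=0.3031, T=0.365, ωT=1.381269, cosh=2.115605, sinh=1.864346; start (x,ẋ)=(0.013212, -0.012964) → end (x,ẋ)=(-0.316576, -2.072659)

1 0.3360 0.0132 -0.0130
2 0.7010 -0.3166 -2.0727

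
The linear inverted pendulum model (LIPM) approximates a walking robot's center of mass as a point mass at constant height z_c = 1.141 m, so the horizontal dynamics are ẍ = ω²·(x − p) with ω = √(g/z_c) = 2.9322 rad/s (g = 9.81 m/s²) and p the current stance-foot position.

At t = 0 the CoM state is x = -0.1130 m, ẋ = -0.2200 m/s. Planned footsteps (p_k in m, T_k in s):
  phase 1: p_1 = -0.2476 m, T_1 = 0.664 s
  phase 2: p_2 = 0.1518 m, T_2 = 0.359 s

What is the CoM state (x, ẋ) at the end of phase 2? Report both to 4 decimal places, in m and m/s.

x = 0.1132, ẋ = 0.2649

phase 1: p=-0.2476, T=0.664, ωT=1.946981, cosh=3.575101, sinh=3.432397; start (x,ẋ)=(-0.113000, -0.220000) → end (x,ẋ)=(-0.023921, 0.568156)
phase 2: p=0.1518, T=0.359, ωT=1.052660, cosh=1.607135, sinh=1.258127; start (x,ẋ)=(-0.023921, 0.568156) → end (x,ẋ)=(0.113173, 0.264856)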